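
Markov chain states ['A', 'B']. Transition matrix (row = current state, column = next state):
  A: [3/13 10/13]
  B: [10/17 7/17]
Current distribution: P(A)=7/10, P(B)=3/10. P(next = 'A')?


P(next=A) = Σᵢ P(now=i)×P(i→A)
= 7/10×3/13 + 3/10×10/17
= 21/130 + 3/17 = 747/2210

P = 747/2210 ≈ 0.3380


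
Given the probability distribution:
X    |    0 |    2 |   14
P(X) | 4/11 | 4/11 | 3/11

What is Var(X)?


E[X] = 50/11
E[X²] = 604/11
Var(X) = E[X²] - (E[X])² = 604/11 - 2500/121 = 4144/121

Var(X) = 4144/121 ≈ 34.2479


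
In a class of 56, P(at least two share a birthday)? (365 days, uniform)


P(all different) = Π(365-i)/365 for i=0..55
= 0.011668
P(match) = 1 - 0.011668 = 0.988332

P ≈ 0.9883 ≈ 98.83%


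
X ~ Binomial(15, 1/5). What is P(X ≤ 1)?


P(X ≤ 1) = Σ P(X=i) for i=0..1
P(X=0) = 1073741824/30517578125
P(X=1) = 805306368/6103515625
Sum = 5100273664/30517578125

P(X ≤ 1) = 5100273664/30517578125 ≈ 16.71%


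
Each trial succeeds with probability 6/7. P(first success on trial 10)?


Geometric: P(X=10) = (1-p)^(k-1)×p = (1/7)^9×6/7 = 6/282475249

P(X=10) = 6/282475249 ≈ 0.00%


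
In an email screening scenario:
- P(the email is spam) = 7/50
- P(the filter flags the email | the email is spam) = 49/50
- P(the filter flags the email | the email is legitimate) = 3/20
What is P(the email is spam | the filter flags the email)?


Using Bayes' theorem:
P(A|B) = P(B|A)·P(A) / P(B)

P(the filter flags the email) = 49/50 × 7/50 + 3/20 × 43/50
= 343/2500 + 129/1000 = 1331/5000

P(the email is spam|the filter flags the email) = (343/2500) / (1331/5000) = 686/1331

P(the email is spam|the filter flags the email) = 686/1331 ≈ 51.54%


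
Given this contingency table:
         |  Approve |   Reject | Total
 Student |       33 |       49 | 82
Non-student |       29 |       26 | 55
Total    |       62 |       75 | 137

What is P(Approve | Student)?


P(Approve | Student) = 33/(33+49) = 33/82

P(Approve|Student) = 33/82 ≈ 40.24%


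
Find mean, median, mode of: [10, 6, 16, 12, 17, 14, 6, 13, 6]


Sorted: [6, 6, 6, 10, 12, 13, 14, 16, 17]
Mean = 100/9
Median = 12
Freq: {10: 1, 6: 3, 16: 1, 12: 1, 17: 1, 14: 1, 13: 1}
Mode: [6]

Mean=100/9, Median=12, Mode=6


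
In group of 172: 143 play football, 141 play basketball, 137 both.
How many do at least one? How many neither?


|A∪B| = 143+141-137 = 147
Neither = 172-147 = 25

At least one: 147; Neither: 25


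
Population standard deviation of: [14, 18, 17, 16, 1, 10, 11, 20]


Mean = 107/8
  (14-107/8)²=25/64
  (18-107/8)²=1369/64
  (17-107/8)²=841/64
  (16-107/8)²=441/64
  (1-107/8)²=9801/64
  (10-107/8)²=729/64
  (11-107/8)²=361/64
  (20-107/8)²=2809/64
Σ(x-μ)² = 2047/8
σ² = (2047/8)/8 = 2047/64

σ = √(2047/64) ≈ 5.6555


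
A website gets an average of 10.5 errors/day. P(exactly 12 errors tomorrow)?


Poisson(λ=10.5): P(X=12) = e^(-λ)×λ^k/k!
= e^(-10.5) × 10.5^12 / 12!
≈ 2.753644935e-05 × 1.79585632602e+12 / 479001600 ≈ 0.103239

P(X=12) ≈ 0.103239 ≈ 10.32%


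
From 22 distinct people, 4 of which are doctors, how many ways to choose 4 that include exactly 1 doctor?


Choose 1 of the 4 doctors and 3 of the other 18 people:
C(4,1)×C(18,3) = 4×816 = 3264

3264


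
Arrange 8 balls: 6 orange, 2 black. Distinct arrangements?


8!/(6!×2!) = 28

28


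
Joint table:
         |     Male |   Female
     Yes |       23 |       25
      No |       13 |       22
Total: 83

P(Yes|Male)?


P(Yes|Male) = 23/(23+13) = 23/36

P = 23/36 ≈ 63.89%


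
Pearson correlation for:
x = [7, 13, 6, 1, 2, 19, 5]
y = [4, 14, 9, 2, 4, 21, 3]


n=7, Σx=53, Σy=57, Σxy=688, Σx²=645, Σy²=763
r = (7×688 - 53×57)/√((7×645 - 53²)(7×763 - 57²))
= 1795/√(1706×2092) = 1795/√3568952 ≈ 1795/1889.1670 ≈ 0.9502

r ≈ 0.9502


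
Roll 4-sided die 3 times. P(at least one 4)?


P(no 4)^3 = (3/4)^3 = 27/64
P(≥1) = 1 - 27/64 = 37/64

P = 37/64 ≈ 57.81%


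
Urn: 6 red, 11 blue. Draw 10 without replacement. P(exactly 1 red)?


Hypergeometric: C(6,1)×C(11,9)/C(17,10)
= 6×55/19448 = 15/884

P(X=1) = 15/884 ≈ 1.70%


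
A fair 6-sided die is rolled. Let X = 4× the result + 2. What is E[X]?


E[die] = (1+6)/2 = 7/2
E[X] = 4×7/2 + 2 = 16

E[X] = 16


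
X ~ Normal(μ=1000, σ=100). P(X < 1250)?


z = (1250-1000)/100 = 2.5
P(Z < 2.5) = 0.9938

P(X < 1250) ≈ 0.9938


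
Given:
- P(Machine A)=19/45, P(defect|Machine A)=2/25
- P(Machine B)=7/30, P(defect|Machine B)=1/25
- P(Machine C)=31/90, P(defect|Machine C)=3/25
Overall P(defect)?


P(B) = Σ P(B|Aᵢ)×P(Aᵢ)
  2/25×19/45 = 38/1125
  1/25×7/30 = 7/750
  3/25×31/90 = 31/750
Sum = 19/225

P(defect) = 19/225 ≈ 8.44%


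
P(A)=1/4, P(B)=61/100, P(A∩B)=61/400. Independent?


P(A)×P(B) = 61/400
P(A∩B) = 61/400
Equal ✓ → Independent

Yes, independent


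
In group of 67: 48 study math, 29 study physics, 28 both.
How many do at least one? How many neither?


|A∪B| = 48+29-28 = 49
Neither = 67-49 = 18

At least one: 49; Neither: 18


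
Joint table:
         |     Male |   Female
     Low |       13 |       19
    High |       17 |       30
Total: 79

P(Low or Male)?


P(Low∨Male) = P(Low) + P(Male) - P(Low∧Male)
= (32 + 30 - 13)/79 = 49/79

P = 49/79 ≈ 62.03%


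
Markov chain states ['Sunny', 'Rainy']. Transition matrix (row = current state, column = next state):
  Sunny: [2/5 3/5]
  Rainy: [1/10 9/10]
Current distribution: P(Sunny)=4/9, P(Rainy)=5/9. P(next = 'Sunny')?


P(next=Sunny) = Σᵢ P(now=i)×P(i→Sunny)
= 4/9×2/5 + 5/9×1/10
= 8/45 + 1/18 = 7/30

P = 7/30 ≈ 0.2333


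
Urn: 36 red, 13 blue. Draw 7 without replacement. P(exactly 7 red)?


Hypergeometric: C(36,7)×C(13,0)/C(49,7)
= 8347680×1/85900584 = 31620/325381

P(X=7) = 31620/325381 ≈ 9.72%


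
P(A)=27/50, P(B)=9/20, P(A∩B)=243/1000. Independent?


P(A)×P(B) = 243/1000
P(A∩B) = 243/1000
Equal ✓ → Independent

Yes, independent


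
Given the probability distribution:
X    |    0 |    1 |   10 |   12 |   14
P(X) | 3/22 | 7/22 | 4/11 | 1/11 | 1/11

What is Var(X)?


E[X] = 139/22
E[X²] = 1487/22
Var(X) = E[X²] - (E[X])² = 1487/22 - 19321/484 = 13393/484

Var(X) = 13393/484 ≈ 27.6715


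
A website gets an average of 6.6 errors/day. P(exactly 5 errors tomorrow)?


Poisson(λ=6.6): P(X=5) = e^(-λ)×λ^k/k!
= e^(-6.6) × 6.6^5 / 5!
≈ 0.001360368038 × 12523.32576 / 120 ≈ 0.141969

P(X=5) ≈ 0.141969 ≈ 14.20%


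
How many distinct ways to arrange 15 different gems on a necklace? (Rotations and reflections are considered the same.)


Free circular arrangements: rotations and reflections both identified.
(n-1)!/2 = 14!/2 = 87178291200/2 = 43589145600

43589145600


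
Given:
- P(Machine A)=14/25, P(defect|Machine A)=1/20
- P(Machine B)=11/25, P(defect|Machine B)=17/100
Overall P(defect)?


P(B) = Σ P(B|Aᵢ)×P(Aᵢ)
  1/20×14/25 = 7/250
  17/100×11/25 = 187/2500
Sum = 257/2500

P(defect) = 257/2500 ≈ 10.28%


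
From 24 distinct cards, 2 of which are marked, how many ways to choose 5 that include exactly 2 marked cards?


Choose 2 of the 2 marked cards and 3 of the other 22 cards:
C(2,2)×C(22,3) = 1×1540 = 1540

1540


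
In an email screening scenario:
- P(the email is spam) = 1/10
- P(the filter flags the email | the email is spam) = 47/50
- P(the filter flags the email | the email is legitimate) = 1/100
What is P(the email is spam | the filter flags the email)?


Using Bayes' theorem:
P(A|B) = P(B|A)·P(A) / P(B)

P(the filter flags the email) = 47/50 × 1/10 + 1/100 × 9/10
= 47/500 + 9/1000 = 103/1000

P(the email is spam|the filter flags the email) = (47/500) / (103/1000) = 94/103

P(the email is spam|the filter flags the email) = 94/103 ≈ 91.26%


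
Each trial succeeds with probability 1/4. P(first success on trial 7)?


Geometric: P(X=7) = (1-p)^(k-1)×p = (3/4)^6×1/4 = 729/16384

P(X=7) = 729/16384 ≈ 4.45%


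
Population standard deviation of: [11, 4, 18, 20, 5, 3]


Mean = 61/6
  (11-61/6)²=25/36
  (4-61/6)²=1369/36
  (18-61/6)²=2209/36
  (20-61/6)²=3481/36
  (5-61/6)²=961/36
  (3-61/6)²=1849/36
Σ(x-μ)² = 1649/6
σ² = (1649/6)/6 = 1649/36

σ = √(1649/36) ≈ 6.7680


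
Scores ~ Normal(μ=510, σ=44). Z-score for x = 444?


z = (x - μ)/σ = (444 - 510)/44 = -1.5

z = -1.5


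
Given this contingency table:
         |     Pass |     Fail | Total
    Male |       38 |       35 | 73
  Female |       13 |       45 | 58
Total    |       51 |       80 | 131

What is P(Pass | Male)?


P(Pass | Male) = 38/(38+35) = 38/73

P(Pass|Male) = 38/73 ≈ 52.05%


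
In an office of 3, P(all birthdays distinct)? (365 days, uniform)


P(all different) = Π(365-i)/365 for i=0..2
= (365/365)×(364/365)×...×(363/365)
= 0.991796

P ≈ 0.9918 ≈ 99.18%


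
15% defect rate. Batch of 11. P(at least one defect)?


P(all good) = (17/20)^11 = 34271896307633/204800000000000
P(≥1 defect) = 170528103692367/204800000000000

P = 170528103692367/204800000000000 ≈ 83.27%


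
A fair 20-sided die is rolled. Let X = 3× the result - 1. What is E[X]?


E[die] = (1+20)/2 = 21/2
E[X] = 3×21/2 - 1 = 61/2

E[X] = 61/2


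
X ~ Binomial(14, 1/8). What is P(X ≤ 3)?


P(X ≤ 3) = Σ P(X=i) for i=0..3
P(X=0) = 678223072849/4398046511104
P(X=1) = 678223072849/2199023255552
P(X=2) = 1259557135291/4398046511104
P(X=3) = 179936733613/1099511627776
Sum = 2006986644145/2199023255552

P(X ≤ 3) = 2006986644145/2199023255552 ≈ 91.27%


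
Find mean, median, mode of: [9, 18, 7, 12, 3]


Sorted: [3, 7, 9, 12, 18]
Mean = 49/5
Median = 9
Freq: {9: 1, 18: 1, 7: 1, 12: 1, 3: 1}
Mode: No mode

Mean=49/5, Median=9, Mode=No mode


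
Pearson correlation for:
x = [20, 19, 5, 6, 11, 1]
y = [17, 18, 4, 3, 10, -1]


n=6, Σx=62, Σy=51, Σxy=829, Σx²=944, Σy²=739
r = (6×829 - 62×51)/√((6×944 - 62²)(6×739 - 51²))
= 1812/√(1820×1833) = 1812/√3336060 ≈ 1812/1826.4884 ≈ 0.9921

r ≈ 0.9921


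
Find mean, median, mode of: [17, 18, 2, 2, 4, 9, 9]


Sorted: [2, 2, 4, 9, 9, 17, 18]
Mean = 61/7
Median = 9
Freq: {17: 1, 18: 1, 2: 2, 4: 1, 9: 2}
Mode: [2, 9]

Mean=61/7, Median=9, Mode=[2, 9]


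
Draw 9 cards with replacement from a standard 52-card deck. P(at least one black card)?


P(not a black card) = 26/52 = 1/2
P(none in 9 draws) = (1/2)^9 = 1/512
P(≥1 black card) = 1 - 1/512 = 511/512

P = 511/512 ≈ 99.80%


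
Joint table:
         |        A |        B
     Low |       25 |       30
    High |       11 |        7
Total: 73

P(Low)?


P(Low) = (25+30)/73 = 55/73

P(Low) = 55/73 ≈ 75.34%


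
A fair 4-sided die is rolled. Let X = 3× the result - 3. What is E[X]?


E[die] = (1+4)/2 = 5/2
E[X] = 3×5/2 - 3 = 9/2

E[X] = 9/2


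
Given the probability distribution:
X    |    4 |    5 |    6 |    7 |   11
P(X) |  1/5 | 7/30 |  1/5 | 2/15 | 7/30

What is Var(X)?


E[X] = 20/3
E[X²] = 51
Var(X) = E[X²] - (E[X])² = 51 - 400/9 = 59/9

Var(X) = 59/9 ≈ 6.5556


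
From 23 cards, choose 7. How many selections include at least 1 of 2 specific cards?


Complement: C(23,7) - C(21,7) = 245157 - 116280 = 128877

128877


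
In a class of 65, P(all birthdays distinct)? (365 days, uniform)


P(all different) = Π(365-i)/365 for i=0..64
= (365/365)×(364/365)×...×(301/365)
= 0.002317

P ≈ 0.0023 ≈ 0.23%


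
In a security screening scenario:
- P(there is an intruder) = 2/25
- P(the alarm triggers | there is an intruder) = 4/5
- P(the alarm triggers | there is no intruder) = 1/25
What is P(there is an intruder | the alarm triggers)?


Using Bayes' theorem:
P(A|B) = P(B|A)·P(A) / P(B)

P(the alarm triggers) = 4/5 × 2/25 + 1/25 × 23/25
= 8/125 + 23/625 = 63/625

P(there is an intruder|the alarm triggers) = (8/125) / (63/625) = 40/63

P(there is an intruder|the alarm triggers) = 40/63 ≈ 63.49%


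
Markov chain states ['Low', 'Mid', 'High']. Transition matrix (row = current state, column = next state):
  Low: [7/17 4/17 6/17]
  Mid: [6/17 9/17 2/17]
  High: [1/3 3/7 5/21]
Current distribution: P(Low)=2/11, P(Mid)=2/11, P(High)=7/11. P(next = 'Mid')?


P(next=Mid) = Σᵢ P(now=i)×P(i→Mid)
= 2/11×4/17 + 2/11×9/17 + 7/11×3/7
= 8/187 + 18/187 + 3/11 = 7/17

P = 7/17 ≈ 0.4118


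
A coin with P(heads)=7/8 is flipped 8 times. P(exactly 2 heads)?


Binomial: P(X=2) = C(8,2)×p^2×(1-p)^6
= 28 × 49/64 × 1/262144 = 343/4194304

P(X=2) = 343/4194304 ≈ 0.01%


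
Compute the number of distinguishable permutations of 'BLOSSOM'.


Letters: 7, freq: {'B': 1, 'L': 1, 'O': 2, 'S': 2, 'M': 1}
7!/(1!×1!×2!×2!×1!) = 5040/4 = 1260

1260


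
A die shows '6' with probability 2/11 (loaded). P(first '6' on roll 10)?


Geometric: P(X=10) = (1-p)^(k-1)×p = (9/11)^9×2/11 = 774840978/25937424601

P(X=10) = 774840978/25937424601 ≈ 2.99%


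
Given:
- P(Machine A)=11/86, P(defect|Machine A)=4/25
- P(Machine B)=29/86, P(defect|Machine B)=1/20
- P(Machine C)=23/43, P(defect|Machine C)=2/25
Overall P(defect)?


P(B) = Σ P(B|Aᵢ)×P(Aᵢ)
  4/25×11/86 = 22/1075
  1/20×29/86 = 29/1720
  2/25×23/43 = 46/1075
Sum = 689/8600

P(defect) = 689/8600 ≈ 8.01%


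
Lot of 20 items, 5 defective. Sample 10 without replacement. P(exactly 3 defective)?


Hypergeometric: C(5,3)×C(15,7)/C(20,10)
= 10×6435/184756 = 225/646

P(X=3) = 225/646 ≈ 34.83%


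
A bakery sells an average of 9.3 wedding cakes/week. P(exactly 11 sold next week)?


Poisson(λ=9.3): P(X=11) = e^(-λ)×λ^k/k!
= e^(-9.3) × 9.3^11 / 11!
≈ 9.142423148e-05 × 45010354567.7 / 39916800 ≈ 0.103090

P(X=11) ≈ 0.103090 ≈ 10.31%


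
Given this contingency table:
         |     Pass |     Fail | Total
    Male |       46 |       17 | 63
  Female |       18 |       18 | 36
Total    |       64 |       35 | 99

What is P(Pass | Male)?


P(Pass | Male) = 46/(46+17) = 46/63

P(Pass|Male) = 46/63 ≈ 73.02%


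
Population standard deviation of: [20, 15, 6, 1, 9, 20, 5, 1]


Mean = 77/8
  (20-77/8)²=6889/64
  (15-77/8)²=1849/64
  (6-77/8)²=841/64
  (1-77/8)²=4761/64
  (9-77/8)²=25/64
  (20-77/8)²=6889/64
  (5-77/8)²=1369/64
  (1-77/8)²=4761/64
Σ(x-μ)² = 3423/8
σ² = (3423/8)/8 = 3423/64

σ = √(3423/64) ≈ 7.3133


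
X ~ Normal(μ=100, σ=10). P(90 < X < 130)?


z₁=(90-100)/10=-1.0, z₂=(130-100)/10=3.0
P = Φ(3.0) - Φ(-1.0) = 0.998650 - 0.158655 = 0.839995 ≈ 0.8400

P(90 < X < 130) ≈ 0.8400


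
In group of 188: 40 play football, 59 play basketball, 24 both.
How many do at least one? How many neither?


|A∪B| = 40+59-24 = 75
Neither = 188-75 = 113

At least one: 75; Neither: 113


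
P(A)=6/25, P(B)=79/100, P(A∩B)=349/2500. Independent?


P(A)×P(B) = 237/1250
P(A∩B) = 349/2500
Not equal → NOT independent

No, not independent


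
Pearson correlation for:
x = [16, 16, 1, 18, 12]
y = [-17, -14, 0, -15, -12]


n=5, Σx=63, Σy=-58, Σxy=-910, Σx²=981, Σy²=854
r = (5×(-910) - 63×(-58))/√((5×981 - 63²)(5×854 - (-58)²))
= -896/√(936×906) = -896/√848016 ≈ -896/920.8778 ≈ -0.9730

r ≈ -0.9730


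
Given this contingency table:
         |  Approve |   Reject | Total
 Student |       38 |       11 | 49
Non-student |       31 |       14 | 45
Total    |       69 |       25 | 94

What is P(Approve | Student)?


P(Approve | Student) = 38/(38+11) = 38/49

P(Approve|Student) = 38/49 ≈ 77.55%


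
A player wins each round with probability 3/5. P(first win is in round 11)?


Geometric: P(X=11) = (1-p)^(k-1)×p = (2/5)^10×3/5 = 3072/48828125

P(X=11) = 3072/48828125 ≈ 0.01%


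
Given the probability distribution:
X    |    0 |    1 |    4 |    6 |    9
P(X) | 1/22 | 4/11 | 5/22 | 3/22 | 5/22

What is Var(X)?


E[X] = 91/22
E[X²] = 601/22
Var(X) = E[X²] - (E[X])² = 601/22 - 8281/484 = 4941/484

Var(X) = 4941/484 ≈ 10.2087


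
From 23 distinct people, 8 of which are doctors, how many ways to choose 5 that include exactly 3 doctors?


Choose 3 of the 8 doctors and 2 of the other 15 people:
C(8,3)×C(15,2) = 56×105 = 5880

5880


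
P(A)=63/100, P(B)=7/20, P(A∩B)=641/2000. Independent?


P(A)×P(B) = 441/2000
P(A∩B) = 641/2000
Not equal → NOT independent

No, not independent


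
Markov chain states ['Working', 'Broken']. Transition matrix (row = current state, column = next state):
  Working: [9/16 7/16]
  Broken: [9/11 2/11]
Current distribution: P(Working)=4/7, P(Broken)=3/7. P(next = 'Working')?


P(next=Working) = Σᵢ P(now=i)×P(i→Working)
= 4/7×9/16 + 3/7×9/11
= 9/28 + 27/77 = 207/308

P = 207/308 ≈ 0.6721


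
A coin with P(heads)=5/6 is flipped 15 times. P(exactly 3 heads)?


Binomial: P(X=3) = C(15,3)×p^3×(1-p)^12
= 455 × 125/216 × 1/2176782336 = 56875/470184984576

P(X=3) = 56875/470184984576 ≈ 0.00%


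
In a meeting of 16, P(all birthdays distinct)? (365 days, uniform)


P(all different) = Π(365-i)/365 for i=0..15
= (365/365)×(364/365)×...×(350/365)
= 0.716396

P ≈ 0.7164 ≈ 71.64%


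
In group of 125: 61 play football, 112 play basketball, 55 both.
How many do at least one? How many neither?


|A∪B| = 61+112-55 = 118
Neither = 125-118 = 7

At least one: 118; Neither: 7


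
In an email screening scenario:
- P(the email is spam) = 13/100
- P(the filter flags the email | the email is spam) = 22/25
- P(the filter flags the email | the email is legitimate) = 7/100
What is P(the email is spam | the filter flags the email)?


Using Bayes' theorem:
P(A|B) = P(B|A)·P(A) / P(B)

P(the filter flags the email) = 22/25 × 13/100 + 7/100 × 87/100
= 143/1250 + 609/10000 = 1753/10000

P(the email is spam|the filter flags the email) = (143/1250) / (1753/10000) = 1144/1753

P(the email is spam|the filter flags the email) = 1144/1753 ≈ 65.26%


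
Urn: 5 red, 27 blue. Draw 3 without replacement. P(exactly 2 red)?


Hypergeometric: C(5,2)×C(27,1)/C(32,3)
= 10×27/4960 = 27/496

P(X=2) = 27/496 ≈ 5.44%


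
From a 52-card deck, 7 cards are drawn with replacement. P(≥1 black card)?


P(not a black card) = 26/52 = 1/2
P(none in 7 draws) = (1/2)^7 = 1/128
P(≥1 black card) = 1 - 1/128 = 127/128

P = 127/128 ≈ 99.22%


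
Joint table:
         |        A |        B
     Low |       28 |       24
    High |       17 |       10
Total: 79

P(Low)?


P(Low) = (28+24)/79 = 52/79

P(Low) = 52/79 ≈ 65.82%


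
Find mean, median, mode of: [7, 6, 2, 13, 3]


Sorted: [2, 3, 6, 7, 13]
Mean = 31/5
Median = 6
Freq: {7: 1, 6: 1, 2: 1, 13: 1, 3: 1}
Mode: No mode

Mean=31/5, Median=6, Mode=No mode


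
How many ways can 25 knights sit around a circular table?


Circular arrangements of 25 distinct objects: fix one position to break rotational symmetry.
(n-1)! = 24! = 620448401733239439360000

620448401733239439360000


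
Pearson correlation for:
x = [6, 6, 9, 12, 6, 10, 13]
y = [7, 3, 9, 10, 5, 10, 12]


n=7, Σx=62, Σy=56, Σxy=547, Σx²=602, Σy²=508
r = (7×547 - 62×56)/√((7×602 - 62²)(7×508 - 56²))
= 357/√(370×420) = 357/√155400 ≈ 357/394.2081 ≈ 0.9056

r ≈ 0.9056


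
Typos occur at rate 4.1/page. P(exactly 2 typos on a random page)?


Poisson(λ=4.1): P(X=2) = e^(-λ)×λ^k/k!
= e^(-4.1) × 4.1^2 / 2!
≈ 0.0165726754 × 16.81 / 2 ≈ 0.139293

P(X=2) ≈ 0.139293 ≈ 13.93%


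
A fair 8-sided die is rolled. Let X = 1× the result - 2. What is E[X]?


E[die] = (1+8)/2 = 9/2
E[X] = 1×9/2 - 2 = 5/2

E[X] = 5/2


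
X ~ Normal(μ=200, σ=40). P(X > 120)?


z = (120-200)/40 = -2.0
P(X > 120) = 1 - P(Z ≤ -2.0) = 1 - 0.0228 = 0.9772

P(X > 120) ≈ 0.9772


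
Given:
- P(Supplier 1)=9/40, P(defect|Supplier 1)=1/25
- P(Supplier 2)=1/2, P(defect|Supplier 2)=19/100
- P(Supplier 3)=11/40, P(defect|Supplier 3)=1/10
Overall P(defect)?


P(B) = Σ P(B|Aᵢ)×P(Aᵢ)
  1/25×9/40 = 9/1000
  19/100×1/2 = 19/200
  1/10×11/40 = 11/400
Sum = 263/2000

P(defect) = 263/2000 ≈ 13.15%


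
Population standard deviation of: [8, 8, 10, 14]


Mean = 40/4 = 10
  (8-10)²=4
  (8-10)²=4
  (10-10)²=0
  (14-10)²=16
Σ(x-μ)² = 24
σ² = 24/4 = 6

σ = √(6) ≈ 2.4495


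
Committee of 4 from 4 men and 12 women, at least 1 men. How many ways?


Count by #men:
  1M,3W: C(4,1)×C(12,3)=880
  2M,2W: C(4,2)×C(12,2)=396
  3M,1W: C(4,3)×C(12,1)=48
  4M,0W: C(4,4)×C(12,0)=1
Total = 1325

1325


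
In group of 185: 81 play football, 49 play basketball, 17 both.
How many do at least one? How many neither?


|A∪B| = 81+49-17 = 113
Neither = 185-113 = 72

At least one: 113; Neither: 72


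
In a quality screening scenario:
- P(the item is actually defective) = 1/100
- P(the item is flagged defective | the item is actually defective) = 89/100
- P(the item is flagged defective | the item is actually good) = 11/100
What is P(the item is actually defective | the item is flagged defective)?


Using Bayes' theorem:
P(A|B) = P(B|A)·P(A) / P(B)

P(the item is flagged defective) = 89/100 × 1/100 + 11/100 × 99/100
= 89/10000 + 1089/10000 = 589/5000

P(the item is actually defective|the item is flagged defective) = (89/10000) / (589/5000) = 89/1178

P(the item is actually defective|the item is flagged defective) = 89/1178 ≈ 7.56%


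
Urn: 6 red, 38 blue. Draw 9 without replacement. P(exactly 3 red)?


Hypergeometric: C(6,3)×C(38,6)/C(44,9)
= 20×2760681/708930508 = 1785/22919

P(X=3) = 1785/22919 ≈ 7.79%


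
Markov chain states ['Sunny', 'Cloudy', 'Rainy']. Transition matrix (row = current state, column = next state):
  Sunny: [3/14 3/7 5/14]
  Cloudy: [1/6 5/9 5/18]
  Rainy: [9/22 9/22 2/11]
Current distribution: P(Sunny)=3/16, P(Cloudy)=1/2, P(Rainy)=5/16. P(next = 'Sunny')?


P(next=Sunny) = Σᵢ P(now=i)×P(i→Sunny)
= 3/16×3/14 + 1/2×1/6 + 5/16×9/22
= 9/224 + 1/12 + 45/352 = 929/3696

P = 929/3696 ≈ 0.2514


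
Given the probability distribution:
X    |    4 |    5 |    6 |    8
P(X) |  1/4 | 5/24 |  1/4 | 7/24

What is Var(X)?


E[X] = 47/8
E[X²] = 295/8
Var(X) = E[X²] - (E[X])² = 295/8 - 2209/64 = 151/64

Var(X) = 151/64 ≈ 2.3594


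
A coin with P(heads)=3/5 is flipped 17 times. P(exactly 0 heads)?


Binomial: P(X=0) = C(17,0)×p^0×(1-p)^17
= 1 × 1 × 131072/762939453125 = 131072/762939453125

P(X=0) = 131072/762939453125 ≈ 0.00%


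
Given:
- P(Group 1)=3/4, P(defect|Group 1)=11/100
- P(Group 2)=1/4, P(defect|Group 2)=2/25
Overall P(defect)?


P(B) = Σ P(B|Aᵢ)×P(Aᵢ)
  11/100×3/4 = 33/400
  2/25×1/4 = 1/50
Sum = 41/400

P(defect) = 41/400 ≈ 10.25%


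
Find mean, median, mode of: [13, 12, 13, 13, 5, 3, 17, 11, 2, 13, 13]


Sorted: [2, 3, 5, 11, 12, 13, 13, 13, 13, 13, 17]
Mean = 115/11
Median = 13
Freq: {13: 5, 12: 1, 5: 1, 3: 1, 17: 1, 11: 1, 2: 1}
Mode: [13]

Mean=115/11, Median=13, Mode=13


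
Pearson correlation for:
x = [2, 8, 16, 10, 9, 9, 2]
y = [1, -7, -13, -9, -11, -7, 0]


n=7, Σx=56, Σy=-46, Σxy=-514, Σx²=590, Σy²=470
r = (7×(-514) - 56×(-46))/√((7×590 - 56²)(7×470 - (-46)²))
= -1022/√(994×1174) = -1022/√1166956 ≈ -1022/1080.2574 ≈ -0.9461

r ≈ -0.9461


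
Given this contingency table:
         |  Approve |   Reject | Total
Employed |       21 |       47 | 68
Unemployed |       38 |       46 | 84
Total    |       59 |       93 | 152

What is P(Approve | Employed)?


P(Approve | Employed) = 21/(21+47) = 21/68

P(Approve|Employed) = 21/68 ≈ 30.88%


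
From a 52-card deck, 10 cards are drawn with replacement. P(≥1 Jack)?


P(not a Jack) = 48/52 = 12/13
P(none in 10 draws) = (12/13)^10 = 61917364224/137858491849
P(≥1 Jack) = 1 - 61917364224/137858491849 = 75941127625/137858491849

P = 75941127625/137858491849 ≈ 55.09%


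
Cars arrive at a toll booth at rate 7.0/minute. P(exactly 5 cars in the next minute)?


Poisson(λ=7.0): P(X=5) = e^(-λ)×λ^k/k!
= e^(-7.0) × 7.0^5 / 5!
≈ 0.0009118819656 × 16807 / 120 ≈ 0.127717

P(X=5) ≈ 0.127717 ≈ 12.77%


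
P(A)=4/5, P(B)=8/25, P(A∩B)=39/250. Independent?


P(A)×P(B) = 32/125
P(A∩B) = 39/250
Not equal → NOT independent

No, not independent


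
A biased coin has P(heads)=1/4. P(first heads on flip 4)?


Geometric: P(X=4) = (1-p)^(k-1)×p = (3/4)^3×1/4 = 27/256

P(X=4) = 27/256 ≈ 10.55%


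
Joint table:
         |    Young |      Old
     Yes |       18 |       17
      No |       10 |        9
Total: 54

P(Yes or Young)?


P(Yes∨Young) = P(Yes) + P(Young) - P(Yes∧Young)
= (35 + 28 - 18)/54 = 45/54 = 5/6

P = 5/6 ≈ 83.33%


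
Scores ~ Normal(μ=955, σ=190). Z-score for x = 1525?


z = (x - μ)/σ = (1525 - 955)/190 = 3.0

z = 3.0


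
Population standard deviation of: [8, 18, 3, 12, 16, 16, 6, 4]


Mean = 83/8
  (8-83/8)²=361/64
  (18-83/8)²=3721/64
  (3-83/8)²=3481/64
  (12-83/8)²=169/64
  (16-83/8)²=2025/64
  (16-83/8)²=2025/64
  (6-83/8)²=1225/64
  (4-83/8)²=2601/64
Σ(x-μ)² = 1951/8
σ² = (1951/8)/8 = 1951/64

σ = √(1951/64) ≈ 5.5213


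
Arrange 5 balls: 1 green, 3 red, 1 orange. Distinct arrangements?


5!/(1!×3!×1!) = 20

20


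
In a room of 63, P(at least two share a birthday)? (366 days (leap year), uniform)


P(all different) = Π(366-i)/366 for i=0..62
= 0.003452
P(match) = 1 - 0.003452 = 0.996548

P ≈ 0.9965 ≈ 99.65%


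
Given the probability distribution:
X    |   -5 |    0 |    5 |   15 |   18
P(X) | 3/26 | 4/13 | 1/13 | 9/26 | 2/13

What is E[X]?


E[X] = Σ x·P(X=x)
= (-5)×(3/26) + (0)×(4/13) + (5)×(1/13) + (15)×(9/26) + (18)×(2/13)
= 101/13

E[X] = 101/13


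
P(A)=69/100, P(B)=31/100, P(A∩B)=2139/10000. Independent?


P(A)×P(B) = 2139/10000
P(A∩B) = 2139/10000
Equal ✓ → Independent

Yes, independent


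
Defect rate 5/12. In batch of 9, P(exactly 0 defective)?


Binomial: P(X=0) = C(9,0)×p^0×(1-p)^9
= 1 × 1 × 40353607/5159780352 = 40353607/5159780352

P(X=0) = 40353607/5159780352 ≈ 0.78%


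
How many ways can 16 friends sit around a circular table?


Circular arrangements of 16 distinct objects: fix one position to break rotational symmetry.
(n-1)! = 15! = 1307674368000

1307674368000


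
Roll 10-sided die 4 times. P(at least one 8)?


P(no 8)^4 = (9/10)^4 = 6561/10000
P(≥1) = 1 - 6561/10000 = 3439/10000

P = 3439/10000 ≈ 34.39%


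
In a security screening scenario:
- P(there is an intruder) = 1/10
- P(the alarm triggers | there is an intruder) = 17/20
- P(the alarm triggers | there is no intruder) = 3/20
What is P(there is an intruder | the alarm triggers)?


Using Bayes' theorem:
P(A|B) = P(B|A)·P(A) / P(B)

P(the alarm triggers) = 17/20 × 1/10 + 3/20 × 9/10
= 17/200 + 27/200 = 11/50

P(there is an intruder|the alarm triggers) = (17/200) / (11/50) = 17/44

P(there is an intruder|the alarm triggers) = 17/44 ≈ 38.64%


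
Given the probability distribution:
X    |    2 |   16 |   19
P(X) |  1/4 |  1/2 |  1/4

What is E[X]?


E[X] = Σ x·P(X=x)
= (2)×(1/4) + (16)×(1/2) + (19)×(1/4)
= 53/4

E[X] = 53/4


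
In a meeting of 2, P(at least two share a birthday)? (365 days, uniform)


P(all different) = Π(365-i)/365 for i=0..1
= 0.997260
P(match) = 1 - 0.997260 = 0.002740

P ≈ 0.0027 ≈ 0.27%


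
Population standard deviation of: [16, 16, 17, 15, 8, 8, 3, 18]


Mean = 101/8
  (16-101/8)²=729/64
  (16-101/8)²=729/64
  (17-101/8)²=1225/64
  (15-101/8)²=361/64
  (8-101/8)²=1369/64
  (8-101/8)²=1369/64
  (3-101/8)²=5929/64
  (18-101/8)²=1849/64
Σ(x-μ)² = 1695/8
σ² = (1695/8)/8 = 1695/64

σ = √(1695/64) ≈ 5.1463


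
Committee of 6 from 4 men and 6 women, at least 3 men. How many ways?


Count by #men:
  3M,3W: C(4,3)×C(6,3)=80
  4M,2W: C(4,4)×C(6,2)=15
Total = 95

95


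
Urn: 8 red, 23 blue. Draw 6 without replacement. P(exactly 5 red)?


Hypergeometric: C(8,5)×C(23,1)/C(31,6)
= 56×23/736281 = 184/105183

P(X=5) = 184/105183 ≈ 0.17%


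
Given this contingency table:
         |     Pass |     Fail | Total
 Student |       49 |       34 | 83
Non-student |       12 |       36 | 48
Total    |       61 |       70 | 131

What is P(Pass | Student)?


P(Pass | Student) = 49/(49+34) = 49/83

P(Pass|Student) = 49/83 ≈ 59.04%


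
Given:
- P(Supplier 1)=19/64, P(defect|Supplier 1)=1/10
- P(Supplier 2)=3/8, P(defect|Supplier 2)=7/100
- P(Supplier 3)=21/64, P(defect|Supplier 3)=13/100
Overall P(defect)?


P(B) = Σ P(B|Aᵢ)×P(Aᵢ)
  1/10×19/64 = 19/640
  7/100×3/8 = 21/800
  13/100×21/64 = 273/6400
Sum = 631/6400

P(defect) = 631/6400 ≈ 9.86%


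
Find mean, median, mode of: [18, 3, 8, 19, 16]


Sorted: [3, 8, 16, 18, 19]
Mean = 64/5
Median = 16
Freq: {18: 1, 3: 1, 8: 1, 19: 1, 16: 1}
Mode: No mode

Mean=64/5, Median=16, Mode=No mode


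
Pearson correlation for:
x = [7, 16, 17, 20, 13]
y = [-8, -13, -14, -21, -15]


n=5, Σx=73, Σy=-71, Σxy=-1117, Σx²=1163, Σy²=1095
r = (5×(-1117) - 73×(-71))/√((5×1163 - 73²)(5×1095 - (-71)²))
= -402/√(486×434) = -402/√210924 ≈ -402/459.2646 ≈ -0.8753

r ≈ -0.8753


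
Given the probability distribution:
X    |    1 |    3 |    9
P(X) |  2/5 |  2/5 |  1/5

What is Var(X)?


E[X] = 17/5
E[X²] = 101/5
Var(X) = E[X²] - (E[X])² = 101/5 - 289/25 = 216/25

Var(X) = 216/25 ≈ 8.6400


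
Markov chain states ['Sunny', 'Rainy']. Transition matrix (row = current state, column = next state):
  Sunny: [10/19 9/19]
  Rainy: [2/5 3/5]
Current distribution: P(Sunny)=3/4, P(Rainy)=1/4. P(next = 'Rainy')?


P(next=Rainy) = Σᵢ P(now=i)×P(i→Rainy)
= 3/4×9/19 + 1/4×3/5
= 27/76 + 3/20 = 48/95

P = 48/95 ≈ 0.5053


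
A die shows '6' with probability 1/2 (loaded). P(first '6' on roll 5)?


Geometric: P(X=5) = (1-p)^(k-1)×p = (1/2)^4×1/2 = 1/32

P(X=5) = 1/32 ≈ 3.12%


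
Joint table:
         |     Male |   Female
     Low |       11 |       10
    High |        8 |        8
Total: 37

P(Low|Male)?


P(Low|Male) = 11/(11+8) = 11/19

P = 11/19 ≈ 57.89%


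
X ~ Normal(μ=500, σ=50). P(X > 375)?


z = (375-500)/50 = -2.5
P(X > 375) = 1 - P(Z ≤ -2.5) = 1 - 0.0062 = 0.9938

P(X > 375) ≈ 0.9938


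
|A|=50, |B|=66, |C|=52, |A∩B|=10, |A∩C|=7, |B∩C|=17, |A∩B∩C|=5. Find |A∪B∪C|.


|A∪B∪C| = 50+66+52-10-7-17+5 = 139

|A∪B∪C| = 139


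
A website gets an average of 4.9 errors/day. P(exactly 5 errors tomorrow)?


Poisson(λ=4.9): P(X=5) = e^(-λ)×λ^k/k!
= e^(-4.9) × 4.9^5 / 5!
≈ 0.007446583071 × 2824.75249 / 120 ≈ 0.175290

P(X=5) ≈ 0.175290 ≈ 17.53%


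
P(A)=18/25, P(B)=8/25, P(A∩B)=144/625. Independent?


P(A)×P(B) = 144/625
P(A∩B) = 144/625
Equal ✓ → Independent

Yes, independent


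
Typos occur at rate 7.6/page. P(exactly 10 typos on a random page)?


Poisson(λ=7.6): P(X=10) = e^(-λ)×λ^k/k!
= e^(-7.6) × 7.6^10 / 10!
≈ 0.0005004514334 × 642888893.234 / 3628800 ≈ 0.088661

P(X=10) ≈ 0.088661 ≈ 8.87%


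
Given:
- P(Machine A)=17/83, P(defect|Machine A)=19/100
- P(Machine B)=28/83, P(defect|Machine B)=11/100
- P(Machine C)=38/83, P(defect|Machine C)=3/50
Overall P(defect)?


P(B) = Σ P(B|Aᵢ)×P(Aᵢ)
  19/100×17/83 = 323/8300
  11/100×28/83 = 77/2075
  3/50×38/83 = 57/2075
Sum = 859/8300

P(defect) = 859/8300 ≈ 10.35%


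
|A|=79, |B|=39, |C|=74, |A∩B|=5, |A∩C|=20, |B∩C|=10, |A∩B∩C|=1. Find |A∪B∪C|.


|A∪B∪C| = 79+39+74-5-20-10+1 = 158

|A∪B∪C| = 158


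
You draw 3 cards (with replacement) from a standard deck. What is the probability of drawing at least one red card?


P(not a red card) = 26/52 = 1/2
P(none in 3 draws) = (1/2)^3 = 1/8
P(≥1 red card) = 1 - 1/8 = 7/8

P = 7/8 ≈ 87.50%


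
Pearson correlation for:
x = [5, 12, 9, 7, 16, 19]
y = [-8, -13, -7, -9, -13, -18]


n=6, Σx=68, Σy=-68, Σxy=-872, Σx²=916, Σy²=856
r = (6×(-872) - 68×(-68))/√((6×916 - 68²)(6×856 - (-68)²))
= -608/√(872×512) = -608/√446464 ≈ -608/668.1796 ≈ -0.9099

r ≈ -0.9099


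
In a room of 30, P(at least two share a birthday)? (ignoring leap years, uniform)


P(all different) = Π(365-i)/365 for i=0..29
= 0.293684
P(match) = 1 - 0.293684 = 0.706316

P ≈ 0.7063 ≈ 70.63%


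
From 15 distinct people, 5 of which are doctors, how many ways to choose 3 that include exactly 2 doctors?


Choose 2 of the 5 doctors and 1 of the other 10 people:
C(5,2)×C(10,1) = 10×10 = 100

100


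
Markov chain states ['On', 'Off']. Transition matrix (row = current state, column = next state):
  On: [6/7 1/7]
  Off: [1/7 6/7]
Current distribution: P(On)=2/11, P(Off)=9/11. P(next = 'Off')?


P(next=Off) = Σᵢ P(now=i)×P(i→Off)
= 2/11×1/7 + 9/11×6/7
= 2/77 + 54/77 = 8/11

P = 8/11 ≈ 0.7273


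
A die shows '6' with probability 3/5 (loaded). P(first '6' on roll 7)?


Geometric: P(X=7) = (1-p)^(k-1)×p = (2/5)^6×3/5 = 192/78125

P(X=7) = 192/78125 ≈ 0.25%


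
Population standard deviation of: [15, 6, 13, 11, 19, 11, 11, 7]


Mean = 93/8
  (15-93/8)²=729/64
  (6-93/8)²=2025/64
  (13-93/8)²=121/64
  (11-93/8)²=25/64
  (19-93/8)²=3481/64
  (11-93/8)²=25/64
  (11-93/8)²=25/64
  (7-93/8)²=1369/64
Σ(x-μ)² = 975/8
σ² = (975/8)/8 = 975/64

σ = √(975/64) ≈ 3.9031


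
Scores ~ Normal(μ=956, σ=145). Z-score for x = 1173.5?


z = (x - μ)/σ = (1173.5 - 956)/145 = 1.5

z = 1.5


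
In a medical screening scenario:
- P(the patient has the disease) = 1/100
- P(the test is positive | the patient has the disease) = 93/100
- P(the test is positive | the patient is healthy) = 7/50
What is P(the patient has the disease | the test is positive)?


Using Bayes' theorem:
P(A|B) = P(B|A)·P(A) / P(B)

P(the test is positive) = 93/100 × 1/100 + 7/50 × 99/100
= 93/10000 + 693/5000 = 1479/10000

P(the patient has the disease|the test is positive) = (93/10000) / (1479/10000) = 31/493

P(the patient has the disease|the test is positive) = 31/493 ≈ 6.29%


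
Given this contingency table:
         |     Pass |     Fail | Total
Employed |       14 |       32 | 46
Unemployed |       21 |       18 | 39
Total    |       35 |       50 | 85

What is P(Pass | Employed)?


P(Pass | Employed) = 14/(14+32) = 14/46 = 7/23

P(Pass|Employed) = 7/23 ≈ 30.43%


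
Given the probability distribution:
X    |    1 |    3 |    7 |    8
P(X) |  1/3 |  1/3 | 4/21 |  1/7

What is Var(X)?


E[X] = 80/21
E[X²] = 458/21
Var(X) = E[X²] - (E[X])² = 458/21 - 6400/441 = 3218/441

Var(X) = 3218/441 ≈ 7.2971


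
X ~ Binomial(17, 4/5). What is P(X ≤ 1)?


P(X ≤ 1) = Σ P(X=i) for i=0..1
P(X=0) = 1/762939453125
P(X=1) = 68/762939453125
Sum = 69/762939453125

P(X ≤ 1) = 69/762939453125 ≈ 0.00%


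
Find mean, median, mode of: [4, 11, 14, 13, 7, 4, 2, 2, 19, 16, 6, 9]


Sorted: [2, 2, 4, 4, 6, 7, 9, 11, 13, 14, 16, 19]
Mean = 107/12
Median = 8
Freq: {4: 2, 11: 1, 14: 1, 13: 1, 7: 1, 2: 2, 19: 1, 16: 1, 6: 1, 9: 1}
Mode: [2, 4]

Mean=107/12, Median=8, Mode=[2, 4]


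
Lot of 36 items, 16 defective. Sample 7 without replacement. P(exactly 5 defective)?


Hypergeometric: C(16,5)×C(20,2)/C(36,7)
= 4368×190/8347680 = 1729/17391

P(X=5) = 1729/17391 ≈ 9.94%


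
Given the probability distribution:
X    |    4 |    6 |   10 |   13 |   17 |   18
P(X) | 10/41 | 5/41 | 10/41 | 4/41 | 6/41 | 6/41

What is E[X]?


E[X] = Σ x·P(X=x)
= (4)×(10/41) + (6)×(5/41) + (10)×(10/41) + (13)×(4/41) + (17)×(6/41) + (18)×(6/41)
= 432/41

E[X] = 432/41


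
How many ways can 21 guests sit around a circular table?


Circular arrangements of 21 distinct objects: fix one position to break rotational symmetry.
(n-1)! = 20! = 2432902008176640000

2432902008176640000


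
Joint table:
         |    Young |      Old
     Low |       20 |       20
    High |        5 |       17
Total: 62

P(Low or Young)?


P(Low∨Young) = P(Low) + P(Young) - P(Low∧Young)
= (40 + 25 - 20)/62 = 45/62

P = 45/62 ≈ 72.58%


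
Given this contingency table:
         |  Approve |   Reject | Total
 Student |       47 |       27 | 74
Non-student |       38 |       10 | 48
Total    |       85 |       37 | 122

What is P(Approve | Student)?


P(Approve | Student) = 47/(47+27) = 47/74

P(Approve|Student) = 47/74 ≈ 63.51%


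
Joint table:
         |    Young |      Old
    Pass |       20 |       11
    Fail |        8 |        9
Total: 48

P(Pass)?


P(Pass) = (20+11)/48 = 31/48

P(Pass) = 31/48 ≈ 64.58%


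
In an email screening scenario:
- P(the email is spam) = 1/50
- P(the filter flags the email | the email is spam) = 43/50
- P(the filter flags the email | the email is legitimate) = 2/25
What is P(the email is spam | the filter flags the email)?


Using Bayes' theorem:
P(A|B) = P(B|A)·P(A) / P(B)

P(the filter flags the email) = 43/50 × 1/50 + 2/25 × 49/50
= 43/2500 + 49/625 = 239/2500

P(the email is spam|the filter flags the email) = (43/2500) / (239/2500) = 43/239

P(the email is spam|the filter flags the email) = 43/239 ≈ 17.99%


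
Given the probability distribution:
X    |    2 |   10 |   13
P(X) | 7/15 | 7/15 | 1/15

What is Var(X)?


E[X] = 97/15
E[X²] = 299/5
Var(X) = E[X²] - (E[X])² = 299/5 - 9409/225 = 4046/225

Var(X) = 4046/225 ≈ 17.9822


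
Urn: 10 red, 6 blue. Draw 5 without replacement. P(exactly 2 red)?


Hypergeometric: C(10,2)×C(6,3)/C(16,5)
= 45×20/4368 = 75/364

P(X=2) = 75/364 ≈ 20.60%


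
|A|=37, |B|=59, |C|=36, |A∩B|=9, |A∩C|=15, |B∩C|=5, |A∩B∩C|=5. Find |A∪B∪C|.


|A∪B∪C| = 37+59+36-9-15-5+5 = 108

|A∪B∪C| = 108


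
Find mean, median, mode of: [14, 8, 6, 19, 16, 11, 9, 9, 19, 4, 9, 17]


Sorted: [4, 6, 8, 9, 9, 9, 11, 14, 16, 17, 19, 19]
Mean = 141/12 = 47/4
Median = 10
Freq: {14: 1, 8: 1, 6: 1, 19: 2, 16: 1, 11: 1, 9: 3, 4: 1, 17: 1}
Mode: [9]

Mean=47/4, Median=10, Mode=9


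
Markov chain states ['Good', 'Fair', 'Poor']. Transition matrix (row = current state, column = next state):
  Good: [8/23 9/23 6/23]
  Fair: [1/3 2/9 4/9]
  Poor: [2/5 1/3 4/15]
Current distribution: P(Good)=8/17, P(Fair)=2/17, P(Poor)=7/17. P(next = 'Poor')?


P(next=Poor) = Σᵢ P(now=i)×P(i→Poor)
= 8/17×6/23 + 2/17×4/9 + 7/17×4/15
= 48/391 + 8/153 + 28/255 = 5012/17595

P = 5012/17595 ≈ 0.2849


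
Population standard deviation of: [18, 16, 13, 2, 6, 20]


Mean = 75/6 = 25/2
  (18-25/2)²=121/4
  (16-25/2)²=49/4
  (13-25/2)²=1/4
  (2-25/2)²=441/4
  (6-25/2)²=169/4
  (20-25/2)²=225/4
Σ(x-μ)² = 503/2
σ² = (503/2)/6 = 503/12

σ = √(503/12) ≈ 6.4743


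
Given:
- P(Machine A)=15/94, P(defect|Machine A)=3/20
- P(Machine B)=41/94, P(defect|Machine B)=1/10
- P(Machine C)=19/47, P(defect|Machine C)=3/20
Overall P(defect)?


P(B) = Σ P(B|Aᵢ)×P(Aᵢ)
  3/20×15/94 = 9/376
  1/10×41/94 = 41/940
  3/20×19/47 = 57/940
Sum = 241/1880

P(defect) = 241/1880 ≈ 12.82%


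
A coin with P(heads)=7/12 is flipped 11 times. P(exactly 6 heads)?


Binomial: P(X=6) = C(11,6)×p^6×(1-p)^5
= 462 × 117649/2985984 × 3125/248832 = 28309290625/123834728448

P(X=6) = 28309290625/123834728448 ≈ 22.86%


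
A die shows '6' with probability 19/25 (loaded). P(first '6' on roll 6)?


Geometric: P(X=6) = (1-p)^(k-1)×p = (6/25)^5×19/25 = 147744/244140625

P(X=6) = 147744/244140625 ≈ 0.06%


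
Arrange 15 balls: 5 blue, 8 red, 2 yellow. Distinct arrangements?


15!/(5!×8!×2!) = 135135

135135


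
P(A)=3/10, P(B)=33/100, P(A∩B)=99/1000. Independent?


P(A)×P(B) = 99/1000
P(A∩B) = 99/1000
Equal ✓ → Independent

Yes, independent


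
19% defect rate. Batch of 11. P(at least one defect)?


P(all good) = (81/100)^11 = 984770902183611232881/10000000000000000000000
P(≥1 defect) = 9015229097816388767119/10000000000000000000000

P = 9015229097816388767119/10000000000000000000000 ≈ 90.15%
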